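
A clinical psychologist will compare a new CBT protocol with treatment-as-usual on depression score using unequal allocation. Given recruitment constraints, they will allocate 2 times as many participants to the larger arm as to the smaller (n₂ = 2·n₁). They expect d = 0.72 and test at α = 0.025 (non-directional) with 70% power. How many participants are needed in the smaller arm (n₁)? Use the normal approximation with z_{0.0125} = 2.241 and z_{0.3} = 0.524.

n₁ = 23

With allocation ratio k = n₂/n₁ = 2, Var(x̄₁−x̄₂) = σ²(1/n₁ + 1/(k·n₁)) = σ²·(k+1)/(k·n₁).
So n₁ = (1 + 1/k)·((z_{α/2} + z_β)/d)² = 1.500 × (2.765/0.72)².
n₁ = 1.500 × 14.75 = 22.1.
Round up: n₁ = 23, giving n₂ = 2 × 23 = 46.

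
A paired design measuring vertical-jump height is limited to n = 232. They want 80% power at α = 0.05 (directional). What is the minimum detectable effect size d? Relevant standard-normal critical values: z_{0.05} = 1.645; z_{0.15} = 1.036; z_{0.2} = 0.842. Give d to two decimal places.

d_min ≈ 0.16

For a single sample (or paired design) of n = 232: d_min = (z_{α} + z_β)/√n.
z-sum = 1.645 + 0.842 = 2.487.
d_min = 2.487 / √232 = 2.487 / 15.232 = 0.163.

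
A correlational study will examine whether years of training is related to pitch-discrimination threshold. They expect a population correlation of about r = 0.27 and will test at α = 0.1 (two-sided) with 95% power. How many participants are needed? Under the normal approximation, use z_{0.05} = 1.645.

n = 145

Fisher's z: C = ½·ln((1+r)/(1−r)) = ½·ln(1.7397) = 0.2769.
n = ((z_{α/2} + z_β)/C)² + 3.
(1.645 + 1.645) / 0.2769 = 3.290 / 0.2769 = 11.882.
n = 11.882² + 3 = 141.17 + 3 = 144.2.
Round up.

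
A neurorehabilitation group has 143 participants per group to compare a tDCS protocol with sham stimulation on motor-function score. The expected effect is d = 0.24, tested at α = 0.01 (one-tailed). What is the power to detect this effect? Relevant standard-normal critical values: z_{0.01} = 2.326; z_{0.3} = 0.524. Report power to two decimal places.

For two equal groups, power = Φ(d·√(n/2) − z_{α}).
d·√(n/2) = 0.24 × √(143/2) = 0.24 × 8.456 = 2.029.
z_β = 2.029 − 2.326 = -0.297.
Power = Φ(-0.297) = 0.383.

power ≈ 0.38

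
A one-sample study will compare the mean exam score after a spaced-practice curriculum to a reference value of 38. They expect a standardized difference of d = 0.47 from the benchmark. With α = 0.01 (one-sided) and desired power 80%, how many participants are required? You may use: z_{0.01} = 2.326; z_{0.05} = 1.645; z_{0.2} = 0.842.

n = 46

For a one-sample test: n = ((z_{α} + z_β) / d)².
z_{α} + z_β = 2.326 + 0.842 = 3.168.
n = (3.168 / 0.47)² = 6.740² = 45.43.
Round up.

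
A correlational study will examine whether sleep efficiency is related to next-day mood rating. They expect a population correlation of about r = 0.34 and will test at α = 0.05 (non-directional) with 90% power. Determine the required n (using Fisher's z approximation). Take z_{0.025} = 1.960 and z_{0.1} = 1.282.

n = 87

Fisher's z: C = ½·ln((1+r)/(1−r)) = ½·ln(2.0303) = 0.3541.
n = ((z_{α/2} + z_β)/C)² + 3.
(1.960 + 1.282) / 0.3541 = 3.242 / 0.3541 = 9.156.
n = 9.156² + 3 = 83.83 + 3 = 86.8.
Round up.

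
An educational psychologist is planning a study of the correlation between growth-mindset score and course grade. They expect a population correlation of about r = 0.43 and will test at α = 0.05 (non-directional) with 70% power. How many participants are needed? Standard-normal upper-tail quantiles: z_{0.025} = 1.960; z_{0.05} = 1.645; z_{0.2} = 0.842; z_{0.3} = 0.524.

n = 33

Fisher's z: C = ½·ln((1+r)/(1−r)) = ½·ln(2.5088) = 0.4599.
n = ((z_{α/2} + z_β)/C)² + 3.
(1.960 + 0.524) / 0.4599 = 2.484 / 0.4599 = 5.401.
n = 5.401² + 3 = 29.17 + 3 = 32.2.
Round up.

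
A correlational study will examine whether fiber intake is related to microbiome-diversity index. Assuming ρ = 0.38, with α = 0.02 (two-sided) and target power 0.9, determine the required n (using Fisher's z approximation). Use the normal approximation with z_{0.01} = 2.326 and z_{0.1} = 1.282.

n = 85

Fisher's z: C = ½·ln((1+r)/(1−r)) = ½·ln(2.2258) = 0.4001.
n = ((z_{α/2} + z_β)/C)² + 3.
(2.326 + 1.282) / 0.4001 = 3.608 / 0.4001 = 9.018.
n = 9.018² + 3 = 81.32 + 3 = 84.3.
Round up.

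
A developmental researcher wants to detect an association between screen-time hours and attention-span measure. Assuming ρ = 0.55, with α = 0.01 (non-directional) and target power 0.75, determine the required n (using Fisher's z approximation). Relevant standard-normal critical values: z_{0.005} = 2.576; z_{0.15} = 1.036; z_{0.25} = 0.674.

n = 31

Fisher's z: C = ½·ln((1+r)/(1−r)) = ½·ln(3.4444) = 0.6184.
n = ((z_{α/2} + z_β)/C)² + 3.
(2.576 + 0.674) / 0.6184 = 3.250 / 0.6184 = 5.255.
n = 5.255² + 3 = 27.62 + 3 = 30.6.
Round up.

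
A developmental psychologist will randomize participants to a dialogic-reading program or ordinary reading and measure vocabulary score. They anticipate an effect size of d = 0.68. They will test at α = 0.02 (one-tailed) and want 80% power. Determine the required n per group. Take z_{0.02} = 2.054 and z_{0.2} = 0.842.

For two independent groups with equal n: n = 2·((z_{α} + z_β) / d)².
z_{α} + z_β = 2.054 + 0.842 = 2.896.
n = 2 × (2.896 / 0.68)² = 2 × 4.259² = 2 × 18.14 = 36.3.
Round up to the next whole participant.

n = 37 per group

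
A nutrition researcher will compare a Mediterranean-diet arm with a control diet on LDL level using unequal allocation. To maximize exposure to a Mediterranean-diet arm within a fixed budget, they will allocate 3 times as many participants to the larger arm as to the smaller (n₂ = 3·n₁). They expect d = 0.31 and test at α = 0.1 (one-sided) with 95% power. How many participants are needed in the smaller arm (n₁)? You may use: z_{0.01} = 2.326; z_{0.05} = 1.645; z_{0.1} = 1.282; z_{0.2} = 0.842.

With allocation ratio k = n₂/n₁ = 3, Var(x̄₁−x̄₂) = σ²(1/n₁ + 1/(k·n₁)) = σ²·(k+1)/(k·n₁).
So n₁ = (1 + 1/k)·((z_{α} + z_β)/d)² = 1.333 × (2.927/0.31)².
n₁ = 1.333 × 89.15 = 118.9.
Round up: n₁ = 119, giving n₂ = 3 × 119 = 357.

n₁ = 119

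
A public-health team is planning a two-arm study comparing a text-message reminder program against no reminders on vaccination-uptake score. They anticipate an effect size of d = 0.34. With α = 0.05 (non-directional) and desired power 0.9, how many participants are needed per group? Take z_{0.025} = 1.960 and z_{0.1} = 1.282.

n = 182 per group

For two independent groups with equal n: n = 2·((z_{α/2} + z_β) / d)².
z_{α/2} + z_β = 1.960 + 1.282 = 3.242.
n = 2 × (3.242 / 0.34)² = 2 × 9.535² = 2 × 90.92 = 181.8.
Round up to the next whole participant.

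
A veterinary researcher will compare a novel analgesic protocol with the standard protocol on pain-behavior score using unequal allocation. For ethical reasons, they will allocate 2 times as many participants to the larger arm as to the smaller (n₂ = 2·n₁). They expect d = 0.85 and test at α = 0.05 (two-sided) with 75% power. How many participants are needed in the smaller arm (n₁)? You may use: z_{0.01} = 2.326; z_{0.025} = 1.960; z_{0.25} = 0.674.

n₁ = 15

With allocation ratio k = n₂/n₁ = 2, Var(x̄₁−x̄₂) = σ²(1/n₁ + 1/(k·n₁)) = σ²·(k+1)/(k·n₁).
So n₁ = (1 + 1/k)·((z_{α/2} + z_β)/d)² = 1.500 × (2.634/0.85)².
n₁ = 1.500 × 9.60 = 14.4.
Round up: n₁ = 15, giving n₂ = 2 × 15 = 30.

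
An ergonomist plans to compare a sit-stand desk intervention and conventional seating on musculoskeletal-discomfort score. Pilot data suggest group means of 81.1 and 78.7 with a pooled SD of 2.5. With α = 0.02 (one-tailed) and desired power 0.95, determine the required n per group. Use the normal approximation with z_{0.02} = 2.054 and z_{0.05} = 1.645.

Cohen's d = |M₁ − M₂| / SD_pooled = |81.1 − 78.7| / 2.5 = 2.4 / 2.5 = 0.960.
For two independent groups with equal n: n = 2·((z_{α} + z_β) / d)².
z_{α} + z_β = 2.054 + 1.645 = 3.699.
n = 2 × (3.699 / 0.960)² = 2 × 3.853² = 2 × 14.85 = 29.7.
Round up to the next whole participant.

n = 30 per group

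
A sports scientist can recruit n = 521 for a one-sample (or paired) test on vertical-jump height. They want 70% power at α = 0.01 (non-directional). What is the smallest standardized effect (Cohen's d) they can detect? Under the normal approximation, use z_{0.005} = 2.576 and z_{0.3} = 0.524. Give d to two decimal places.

d_min ≈ 0.14

For a single sample (or paired design) of n = 521: d_min = (z_{α/2} + z_β)/√n.
z-sum = 2.576 + 0.524 = 3.100.
d_min = 3.100 / √521 = 3.100 / 22.825 = 0.136.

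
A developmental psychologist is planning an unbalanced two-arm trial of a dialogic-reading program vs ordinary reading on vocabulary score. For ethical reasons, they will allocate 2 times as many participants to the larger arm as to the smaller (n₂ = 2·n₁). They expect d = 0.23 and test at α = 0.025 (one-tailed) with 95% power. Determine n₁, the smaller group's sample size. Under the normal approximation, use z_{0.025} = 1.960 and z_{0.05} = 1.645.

With allocation ratio k = n₂/n₁ = 2, Var(x̄₁−x̄₂) = σ²(1/n₁ + 1/(k·n₁)) = σ²·(k+1)/(k·n₁).
So n₁ = (1 + 1/k)·((z_{α} + z_β)/d)² = 1.500 × (3.605/0.23)².
n₁ = 1.500 × 245.67 = 368.5.
Round up: n₁ = 369, giving n₂ = 2 × 369 = 738.

n₁ = 369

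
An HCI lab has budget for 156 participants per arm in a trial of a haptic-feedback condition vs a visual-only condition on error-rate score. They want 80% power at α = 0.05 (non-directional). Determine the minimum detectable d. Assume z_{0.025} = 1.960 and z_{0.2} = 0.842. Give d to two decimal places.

d_min ≈ 0.32

For two independent groups of n = 156 each: d_min = (z_{α/2} + z_β)·√(2/n).
z-sum = 1.960 + 0.842 = 2.802.
d_min = 2.802 × √(2/156) = 2.802 × 0.1132 = 0.317.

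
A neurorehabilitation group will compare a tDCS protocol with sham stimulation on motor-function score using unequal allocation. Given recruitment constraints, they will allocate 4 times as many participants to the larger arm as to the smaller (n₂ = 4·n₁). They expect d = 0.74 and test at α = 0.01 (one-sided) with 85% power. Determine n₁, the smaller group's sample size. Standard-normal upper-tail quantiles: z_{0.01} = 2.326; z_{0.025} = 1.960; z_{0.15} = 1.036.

With allocation ratio k = n₂/n₁ = 4, Var(x̄₁−x̄₂) = σ²(1/n₁ + 1/(k·n₁)) = σ²·(k+1)/(k·n₁).
So n₁ = (1 + 1/k)·((z_{α} + z_β)/d)² = 1.250 × (3.362/0.74)².
n₁ = 1.250 × 20.64 = 25.8.
Round up: n₁ = 26, giving n₂ = 4 × 26 = 104.

n₁ = 26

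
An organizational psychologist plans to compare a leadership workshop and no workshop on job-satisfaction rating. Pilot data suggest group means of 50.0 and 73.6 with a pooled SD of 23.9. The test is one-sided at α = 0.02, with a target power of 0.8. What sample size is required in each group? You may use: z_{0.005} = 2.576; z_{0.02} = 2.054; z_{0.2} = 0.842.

n = 18 per group

Cohen's d = |M₁ − M₂| / SD_pooled = |50.0 − 73.6| / 23.9 = 23.6 / 23.9 = 0.987.
For two independent groups with equal n: n = 2·((z_{α} + z_β) / d)².
z_{α} + z_β = 2.054 + 0.842 = 2.896.
n = 2 × (2.896 / 0.987)² = 2 × 2.934² = 2 × 8.61 = 17.2.
Round up to the next whole participant.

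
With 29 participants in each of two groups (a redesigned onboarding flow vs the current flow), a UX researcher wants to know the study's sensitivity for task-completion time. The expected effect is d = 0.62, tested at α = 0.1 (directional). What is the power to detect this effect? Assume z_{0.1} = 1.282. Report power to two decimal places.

For two equal groups, power = Φ(d·√(n/2) − z_{α}).
d·√(n/2) = 0.62 × √(29/2) = 0.62 × 3.808 = 2.361.
z_β = 2.361 − 1.282 = 1.079.
Power = Φ(1.079) = 0.860.

power ≈ 0.86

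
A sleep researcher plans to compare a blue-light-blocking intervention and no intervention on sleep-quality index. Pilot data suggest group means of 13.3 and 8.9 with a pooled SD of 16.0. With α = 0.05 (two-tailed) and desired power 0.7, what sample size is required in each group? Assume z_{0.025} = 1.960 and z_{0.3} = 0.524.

n = 164 per group

Cohen's d = |M₁ − M₂| / SD_pooled = |13.3 − 8.9| / 16.0 = 4.4 / 16.0 = 0.275.
For two independent groups with equal n: n = 2·((z_{α/2} + z_β) / d)².
z_{α/2} + z_β = 1.960 + 0.524 = 2.484.
n = 2 × (2.484 / 0.275)² = 2 × 9.033² = 2 × 81.59 = 163.2.
Round up to the next whole participant.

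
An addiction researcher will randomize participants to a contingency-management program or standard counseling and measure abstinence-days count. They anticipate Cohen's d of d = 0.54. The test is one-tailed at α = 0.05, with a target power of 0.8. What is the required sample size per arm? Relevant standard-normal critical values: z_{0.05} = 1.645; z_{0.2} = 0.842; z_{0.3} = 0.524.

For two independent groups with equal n: n = 2·((z_{α} + z_β) / d)².
z_{α} + z_β = 1.645 + 0.842 = 2.487.
n = 2 × (2.487 / 0.54)² = 2 × 4.606² = 2 × 21.21 = 42.4.
Round up to the next whole participant.

n = 43 per group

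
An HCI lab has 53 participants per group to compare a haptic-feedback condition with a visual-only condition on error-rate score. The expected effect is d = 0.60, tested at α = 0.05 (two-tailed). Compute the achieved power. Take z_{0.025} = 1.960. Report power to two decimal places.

power ≈ 0.87

For two equal groups, power = Φ(d·√(n/2) − z_{α/2}).
d·√(n/2) = 0.60 × √(53/2) = 0.60 × 5.148 = 3.089.
z_β = 3.089 − 1.960 = 1.129.
Power = Φ(1.129) = 0.870.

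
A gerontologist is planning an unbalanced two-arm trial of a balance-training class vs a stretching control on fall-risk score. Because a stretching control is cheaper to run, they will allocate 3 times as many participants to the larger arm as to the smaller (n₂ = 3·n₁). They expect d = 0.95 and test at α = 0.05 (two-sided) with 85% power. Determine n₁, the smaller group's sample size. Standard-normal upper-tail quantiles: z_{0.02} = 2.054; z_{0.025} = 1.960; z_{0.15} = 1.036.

n₁ = 14

With allocation ratio k = n₂/n₁ = 3, Var(x̄₁−x̄₂) = σ²(1/n₁ + 1/(k·n₁)) = σ²·(k+1)/(k·n₁).
So n₁ = (1 + 1/k)·((z_{α/2} + z_β)/d)² = 1.333 × (2.996/0.95)².
n₁ = 1.333 × 9.95 = 13.3.
Round up: n₁ = 14, giving n₂ = 3 × 14 = 42.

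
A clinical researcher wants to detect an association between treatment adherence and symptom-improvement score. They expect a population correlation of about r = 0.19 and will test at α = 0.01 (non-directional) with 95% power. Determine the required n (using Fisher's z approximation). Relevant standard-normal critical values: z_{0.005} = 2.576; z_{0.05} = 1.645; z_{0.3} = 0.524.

n = 485

Fisher's z: C = ½·ln((1+r)/(1−r)) = ½·ln(1.4691) = 0.1923.
n = ((z_{α/2} + z_β)/C)² + 3.
(2.576 + 1.645) / 0.1923 = 4.221 / 0.1923 = 21.950.
n = 21.950² + 3 = 481.81 + 3 = 484.8.
Round up.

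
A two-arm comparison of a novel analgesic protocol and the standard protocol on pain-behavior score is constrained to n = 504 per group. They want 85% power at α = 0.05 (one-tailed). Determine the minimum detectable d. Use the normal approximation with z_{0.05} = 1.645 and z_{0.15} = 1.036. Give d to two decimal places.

d_min ≈ 0.17

For two independent groups of n = 504 each: d_min = (z_{α} + z_β)·√(2/n).
z-sum = 1.645 + 1.036 = 2.681.
d_min = 2.681 × √(2/504) = 2.681 × 0.0630 = 0.169.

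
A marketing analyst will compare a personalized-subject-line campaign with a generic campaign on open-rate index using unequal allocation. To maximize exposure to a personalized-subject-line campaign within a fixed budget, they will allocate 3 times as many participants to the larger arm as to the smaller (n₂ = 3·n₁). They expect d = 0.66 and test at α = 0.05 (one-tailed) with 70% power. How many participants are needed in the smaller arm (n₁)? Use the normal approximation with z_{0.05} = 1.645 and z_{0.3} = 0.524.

n₁ = 15

With allocation ratio k = n₂/n₁ = 3, Var(x̄₁−x̄₂) = σ²(1/n₁ + 1/(k·n₁)) = σ²·(k+1)/(k·n₁).
So n₁ = (1 + 1/k)·((z_{α} + z_β)/d)² = 1.333 × (2.169/0.66)².
n₁ = 1.333 × 10.80 = 14.4.
Round up: n₁ = 15, giving n₂ = 3 × 15 = 45.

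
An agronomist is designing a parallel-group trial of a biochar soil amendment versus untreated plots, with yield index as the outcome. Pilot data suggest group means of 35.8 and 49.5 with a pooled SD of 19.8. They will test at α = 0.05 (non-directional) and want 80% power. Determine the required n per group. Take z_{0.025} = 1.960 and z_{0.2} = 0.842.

n = 33 per group

Cohen's d = |M₁ − M₂| / SD_pooled = |35.8 − 49.5| / 19.8 = 13.7 / 19.8 = 0.692.
For two independent groups with equal n: n = 2·((z_{α/2} + z_β) / d)².
z_{α/2} + z_β = 1.960 + 0.842 = 2.802.
n = 2 × (2.802 / 0.692)² = 2 × 4.049² = 2 × 16.40 = 32.8.
Round up to the next whole participant.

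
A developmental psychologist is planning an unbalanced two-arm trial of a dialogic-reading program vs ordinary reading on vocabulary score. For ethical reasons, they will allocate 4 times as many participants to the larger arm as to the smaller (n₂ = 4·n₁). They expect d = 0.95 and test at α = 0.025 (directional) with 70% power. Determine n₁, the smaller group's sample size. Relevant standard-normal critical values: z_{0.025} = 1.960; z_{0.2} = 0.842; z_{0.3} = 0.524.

n₁ = 9

With allocation ratio k = n₂/n₁ = 4, Var(x̄₁−x̄₂) = σ²(1/n₁ + 1/(k·n₁)) = σ²·(k+1)/(k·n₁).
So n₁ = (1 + 1/k)·((z_{α} + z_β)/d)² = 1.250 × (2.484/0.95)².
n₁ = 1.250 × 6.84 = 8.5.
Round up: n₁ = 9, giving n₂ = 4 × 9 = 36.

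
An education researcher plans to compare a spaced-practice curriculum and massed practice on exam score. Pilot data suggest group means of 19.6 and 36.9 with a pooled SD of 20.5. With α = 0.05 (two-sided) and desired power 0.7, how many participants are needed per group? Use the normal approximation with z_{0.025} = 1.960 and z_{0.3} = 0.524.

n = 18 per group

Cohen's d = |M₁ − M₂| / SD_pooled = |19.6 − 36.9| / 20.5 = 17.3 / 20.5 = 0.844.
For two independent groups with equal n: n = 2·((z_{α/2} + z_β) / d)².
z_{α/2} + z_β = 1.960 + 0.524 = 2.484.
n = 2 × (2.484 / 0.844)² = 2 × 2.943² = 2 × 8.66 = 17.3.
Round up to the next whole participant.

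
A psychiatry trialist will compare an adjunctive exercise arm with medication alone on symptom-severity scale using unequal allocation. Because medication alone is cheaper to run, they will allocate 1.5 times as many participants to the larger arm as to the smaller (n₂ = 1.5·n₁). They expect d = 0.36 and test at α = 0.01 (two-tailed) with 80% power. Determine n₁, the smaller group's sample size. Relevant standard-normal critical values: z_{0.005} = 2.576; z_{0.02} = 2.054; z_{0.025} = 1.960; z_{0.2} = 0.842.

With allocation ratio k = n₂/n₁ = 1.5, Var(x̄₁−x̄₂) = σ²(1/n₁ + 1/(k·n₁)) = σ²·(k+1)/(k·n₁).
So n₁ = (1 + 1/k)·((z_{α/2} + z_β)/d)² = 1.667 × (3.418/0.36)².
n₁ = 1.667 × 90.14 = 150.2.
Round up: n₁ = 151, giving n₂ = ⌈1.5 × 151⌉ = ⌈226.5⌉ = 227.

n₁ = 151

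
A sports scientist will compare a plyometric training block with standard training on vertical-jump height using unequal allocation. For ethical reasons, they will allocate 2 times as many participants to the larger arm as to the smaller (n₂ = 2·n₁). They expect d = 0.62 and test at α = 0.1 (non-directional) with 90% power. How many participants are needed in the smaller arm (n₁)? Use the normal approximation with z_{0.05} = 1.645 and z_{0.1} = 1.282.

n₁ = 34

With allocation ratio k = n₂/n₁ = 2, Var(x̄₁−x̄₂) = σ²(1/n₁ + 1/(k·n₁)) = σ²·(k+1)/(k·n₁).
So n₁ = (1 + 1/k)·((z_{α/2} + z_β)/d)² = 1.500 × (2.927/0.62)².
n₁ = 1.500 × 22.29 = 33.4.
Round up: n₁ = 34, giving n₂ = 2 × 34 = 68.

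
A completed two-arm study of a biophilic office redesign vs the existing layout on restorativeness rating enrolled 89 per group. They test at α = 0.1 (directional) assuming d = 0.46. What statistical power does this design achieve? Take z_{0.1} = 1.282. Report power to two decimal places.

For two equal groups, power = Φ(d·√(n/2) − z_{α}).
d·√(n/2) = 0.46 × √(89/2) = 0.46 × 6.671 = 3.069.
z_β = 3.069 − 1.282 = 1.787.
Power = Φ(1.787) = 0.963.

power ≈ 0.96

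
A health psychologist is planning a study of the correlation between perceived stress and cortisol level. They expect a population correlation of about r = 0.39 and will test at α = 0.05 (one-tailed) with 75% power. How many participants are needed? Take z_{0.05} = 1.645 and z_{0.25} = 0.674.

Fisher's z: C = ½·ln((1+r)/(1−r)) = ½·ln(2.2787) = 0.4118.
n = ((z_{α} + z_β)/C)² + 3.
(1.645 + 0.674) / 0.4118 = 2.319 / 0.4118 = 5.631.
n = 5.631² + 3 = 31.71 + 3 = 34.7.
Round up.

n = 35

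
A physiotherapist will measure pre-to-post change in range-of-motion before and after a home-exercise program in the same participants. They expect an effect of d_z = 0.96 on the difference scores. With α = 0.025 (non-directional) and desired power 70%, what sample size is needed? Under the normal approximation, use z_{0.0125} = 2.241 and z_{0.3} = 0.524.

n = 9 pairs

For a paired (one-sample on differences) test: n = ((z_{α/2} + z_β) / d)².
z_{α/2} + z_β = 2.241 + 0.524 = 2.765.
n = (2.765 / 0.96)² = 2.880² = 8.30.
Round up.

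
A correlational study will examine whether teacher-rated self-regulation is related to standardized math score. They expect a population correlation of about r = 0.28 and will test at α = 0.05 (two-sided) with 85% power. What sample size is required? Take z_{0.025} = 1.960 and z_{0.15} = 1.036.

n = 112

Fisher's z: C = ½·ln((1+r)/(1−r)) = ½·ln(1.7778) = 0.2877.
n = ((z_{α/2} + z_β)/C)² + 3.
(1.960 + 1.036) / 0.2877 = 2.996 / 0.2877 = 10.414.
n = 10.414² + 3 = 108.44 + 3 = 111.4.
Round up.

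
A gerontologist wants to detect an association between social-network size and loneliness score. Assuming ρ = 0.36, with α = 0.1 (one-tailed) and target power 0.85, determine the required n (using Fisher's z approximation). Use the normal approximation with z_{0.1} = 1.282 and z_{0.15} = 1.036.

n = 41

Fisher's z: C = ½·ln((1+r)/(1−r)) = ½·ln(2.1250) = 0.3769.
n = ((z_{α} + z_β)/C)² + 3.
(1.282 + 1.036) / 0.3769 = 2.318 / 0.3769 = 6.150.
n = 6.150² + 3 = 37.82 + 3 = 40.8.
Round up.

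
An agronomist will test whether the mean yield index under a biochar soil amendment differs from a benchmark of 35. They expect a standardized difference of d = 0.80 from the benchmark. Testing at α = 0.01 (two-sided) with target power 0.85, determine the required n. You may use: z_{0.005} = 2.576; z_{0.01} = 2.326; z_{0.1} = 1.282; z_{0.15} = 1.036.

n = 21

For a one-sample test: n = ((z_{α/2} + z_β) / d)².
z_{α/2} + z_β = 2.576 + 1.036 = 3.612.
n = (3.612 / 0.80)² = 4.515² = 20.39.
Round up.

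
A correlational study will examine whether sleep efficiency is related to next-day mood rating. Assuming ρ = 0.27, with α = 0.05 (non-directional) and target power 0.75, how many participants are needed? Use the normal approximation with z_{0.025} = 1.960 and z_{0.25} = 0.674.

Fisher's z: C = ½·ln((1+r)/(1−r)) = ½·ln(1.7397) = 0.2769.
n = ((z_{α/2} + z_β)/C)² + 3.
(1.960 + 0.674) / 0.2769 = 2.634 / 0.2769 = 9.512.
n = 9.512² + 3 = 90.49 + 3 = 93.5.
Round up.

n = 94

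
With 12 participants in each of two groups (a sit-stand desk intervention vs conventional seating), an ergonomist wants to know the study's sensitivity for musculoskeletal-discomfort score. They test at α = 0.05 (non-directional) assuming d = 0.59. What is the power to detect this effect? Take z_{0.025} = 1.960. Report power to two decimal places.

For two equal groups, power = Φ(d·√(n/2) − z_{α/2}).
d·√(n/2) = 0.59 × √(12/2) = 0.59 × 2.449 = 1.445.
z_β = 1.445 − 1.960 = -0.515.
Power = Φ(-0.515) = 0.303.

power ≈ 0.30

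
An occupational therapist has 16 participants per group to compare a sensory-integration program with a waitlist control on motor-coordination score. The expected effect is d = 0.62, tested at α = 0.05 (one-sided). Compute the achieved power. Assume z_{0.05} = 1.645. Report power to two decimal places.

power ≈ 0.54

For two equal groups, power = Φ(d·√(n/2) − z_{α}).
d·√(n/2) = 0.62 × √(16/2) = 0.62 × 2.828 = 1.754.
z_β = 1.754 − 1.645 = 0.109.
Power = Φ(0.109) = 0.543.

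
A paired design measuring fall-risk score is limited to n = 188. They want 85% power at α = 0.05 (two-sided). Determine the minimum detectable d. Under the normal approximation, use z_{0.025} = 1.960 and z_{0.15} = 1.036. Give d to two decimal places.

d_min ≈ 0.22

For a single sample (or paired design) of n = 188: d_min = (z_{α/2} + z_β)/√n.
z-sum = 1.960 + 1.036 = 2.996.
d_min = 2.996 / √188 = 2.996 / 13.711 = 0.219.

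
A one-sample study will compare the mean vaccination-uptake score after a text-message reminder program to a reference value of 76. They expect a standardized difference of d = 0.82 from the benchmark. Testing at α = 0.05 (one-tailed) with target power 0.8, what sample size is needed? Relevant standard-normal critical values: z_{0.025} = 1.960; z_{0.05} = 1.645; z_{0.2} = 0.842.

For a one-sample test: n = ((z_{α} + z_β) / d)².
z_{α} + z_β = 1.645 + 0.842 = 2.487.
n = (2.487 / 0.82)² = 3.033² = 9.20.
Round up.

n = 10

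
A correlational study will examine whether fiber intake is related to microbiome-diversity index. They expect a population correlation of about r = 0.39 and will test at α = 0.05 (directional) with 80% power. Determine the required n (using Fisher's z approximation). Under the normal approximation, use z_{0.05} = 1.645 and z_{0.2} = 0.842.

Fisher's z: C = ½·ln((1+r)/(1−r)) = ½·ln(2.2787) = 0.4118.
n = ((z_{α} + z_β)/C)² + 3.
(1.645 + 0.842) / 0.4118 = 2.487 / 0.4118 = 6.039.
n = 6.039² + 3 = 36.47 + 3 = 39.5.
Round up.

n = 40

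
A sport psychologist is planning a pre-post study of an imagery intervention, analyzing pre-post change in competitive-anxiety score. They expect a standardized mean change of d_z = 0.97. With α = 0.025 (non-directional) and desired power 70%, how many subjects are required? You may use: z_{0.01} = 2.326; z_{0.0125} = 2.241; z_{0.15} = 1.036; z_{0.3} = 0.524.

For a paired (one-sample on differences) test: n = ((z_{α/2} + z_β) / d)².
z_{α/2} + z_β = 2.241 + 0.524 = 2.765.
n = (2.765 / 0.97)² = 2.851² = 8.13.
Round up.

n = 9 pairs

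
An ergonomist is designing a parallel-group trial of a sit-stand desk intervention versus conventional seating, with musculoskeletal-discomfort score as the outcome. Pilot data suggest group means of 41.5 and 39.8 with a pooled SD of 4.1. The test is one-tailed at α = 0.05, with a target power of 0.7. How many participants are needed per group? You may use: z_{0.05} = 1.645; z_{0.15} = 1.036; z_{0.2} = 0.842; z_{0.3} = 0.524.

Cohen's d = |M₁ − M₂| / SD_pooled = |41.5 − 39.8| / 4.1 = 1.7 / 4.1 = 0.415.
For two independent groups with equal n: n = 2·((z_{α} + z_β) / d)².
z_{α} + z_β = 1.645 + 0.524 = 2.169.
n = 2 × (2.169 / 0.415)² = 2 × 5.227² = 2 × 27.32 = 54.6.
Round up to the next whole participant.

n = 55 per group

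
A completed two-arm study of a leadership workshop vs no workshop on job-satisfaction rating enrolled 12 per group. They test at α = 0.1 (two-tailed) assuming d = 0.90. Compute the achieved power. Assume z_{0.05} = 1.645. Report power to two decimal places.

For two equal groups, power = Φ(d·√(n/2) − z_{α/2}).
d·√(n/2) = 0.90 × √(12/2) = 0.90 × 2.449 = 2.205.
z_β = 2.205 − 1.645 = 0.560.
Power = Φ(0.560) = 0.712.

power ≈ 0.71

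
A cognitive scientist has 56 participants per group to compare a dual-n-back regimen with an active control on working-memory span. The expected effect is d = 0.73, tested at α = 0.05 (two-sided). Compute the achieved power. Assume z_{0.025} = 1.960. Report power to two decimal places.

power ≈ 0.97

For two equal groups, power = Φ(d·√(n/2) − z_{α/2}).
d·√(n/2) = 0.73 × √(56/2) = 0.73 × 5.292 = 3.863.
z_β = 3.863 − 1.960 = 1.903.
Power = Φ(1.903) = 0.971.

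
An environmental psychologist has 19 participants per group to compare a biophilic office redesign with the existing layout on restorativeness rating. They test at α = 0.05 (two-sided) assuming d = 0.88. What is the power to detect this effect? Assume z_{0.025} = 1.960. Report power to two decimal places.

power ≈ 0.77

For two equal groups, power = Φ(d·√(n/2) − z_{α/2}).
d·√(n/2) = 0.88 × √(19/2) = 0.88 × 3.082 = 2.712.
z_β = 2.712 − 1.960 = 0.752.
Power = Φ(0.752) = 0.774.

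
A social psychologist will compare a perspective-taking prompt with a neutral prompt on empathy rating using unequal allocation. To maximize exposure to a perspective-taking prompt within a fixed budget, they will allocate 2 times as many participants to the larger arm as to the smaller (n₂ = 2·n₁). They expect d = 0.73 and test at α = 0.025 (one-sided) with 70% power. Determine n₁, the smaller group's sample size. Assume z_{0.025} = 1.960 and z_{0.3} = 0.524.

With allocation ratio k = n₂/n₁ = 2, Var(x̄₁−x̄₂) = σ²(1/n₁ + 1/(k·n₁)) = σ²·(k+1)/(k·n₁).
So n₁ = (1 + 1/k)·((z_{α} + z_β)/d)² = 1.500 × (2.484/0.73)².
n₁ = 1.500 × 11.58 = 17.4.
Round up: n₁ = 18, giving n₂ = 2 × 18 = 36.

n₁ = 18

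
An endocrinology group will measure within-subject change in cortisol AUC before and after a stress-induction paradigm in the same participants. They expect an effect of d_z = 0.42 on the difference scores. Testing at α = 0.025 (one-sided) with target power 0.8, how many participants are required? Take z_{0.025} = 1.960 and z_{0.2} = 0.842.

n = 45 pairs

For a paired (one-sample on differences) test: n = ((z_{α} + z_β) / d)².
z_{α} + z_β = 1.960 + 0.842 = 2.802.
n = (2.802 / 0.42)² = 6.671² = 44.51.
Round up.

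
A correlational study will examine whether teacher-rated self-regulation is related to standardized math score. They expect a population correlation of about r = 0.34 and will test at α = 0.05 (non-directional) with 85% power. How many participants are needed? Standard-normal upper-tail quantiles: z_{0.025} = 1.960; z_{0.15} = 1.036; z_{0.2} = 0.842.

Fisher's z: C = ½·ln((1+r)/(1−r)) = ½·ln(2.0303) = 0.3541.
n = ((z_{α/2} + z_β)/C)² + 3.
(1.960 + 1.036) / 0.3541 = 2.996 / 0.3541 = 8.461.
n = 8.461² + 3 = 71.59 + 3 = 74.6.
Round up.

n = 75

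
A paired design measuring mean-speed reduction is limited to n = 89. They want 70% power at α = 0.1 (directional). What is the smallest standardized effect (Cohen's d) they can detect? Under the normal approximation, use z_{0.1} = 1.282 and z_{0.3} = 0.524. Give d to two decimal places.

d_min ≈ 0.19

For a single sample (or paired design) of n = 89: d_min = (z_{α} + z_β)/√n.
z-sum = 1.282 + 0.524 = 1.806.
d_min = 1.806 / √89 = 1.806 / 9.434 = 0.191.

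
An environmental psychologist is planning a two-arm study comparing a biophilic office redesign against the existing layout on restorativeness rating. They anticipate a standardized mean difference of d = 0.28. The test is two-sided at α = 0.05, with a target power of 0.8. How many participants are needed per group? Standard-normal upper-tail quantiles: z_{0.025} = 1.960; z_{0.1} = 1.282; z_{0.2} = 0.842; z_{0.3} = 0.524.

n = 201 per group

For two independent groups with equal n: n = 2·((z_{α/2} + z_β) / d)².
z_{α/2} + z_β = 1.960 + 0.842 = 2.802.
n = 2 × (2.802 / 0.28)² = 2 × 10.007² = 2 × 100.14 = 200.3.
Round up to the next whole participant.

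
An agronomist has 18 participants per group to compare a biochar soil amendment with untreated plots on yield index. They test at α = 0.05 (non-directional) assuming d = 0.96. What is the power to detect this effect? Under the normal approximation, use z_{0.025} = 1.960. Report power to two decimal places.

For two equal groups, power = Φ(d·√(n/2) − z_{α/2}).
d·√(n/2) = 0.96 × √(18/2) = 0.96 × 3.000 = 2.880.
z_β = 2.880 − 1.960 = 0.920.
Power = Φ(0.920) = 0.821.

power ≈ 0.82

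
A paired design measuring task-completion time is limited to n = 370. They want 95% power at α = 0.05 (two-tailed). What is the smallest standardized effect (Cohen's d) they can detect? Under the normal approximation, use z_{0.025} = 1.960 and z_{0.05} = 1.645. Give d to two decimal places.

d_min ≈ 0.19

For a single sample (or paired design) of n = 370: d_min = (z_{α/2} + z_β)/√n.
z-sum = 1.960 + 1.645 = 3.605.
d_min = 3.605 / √370 = 3.605 / 19.235 = 0.187.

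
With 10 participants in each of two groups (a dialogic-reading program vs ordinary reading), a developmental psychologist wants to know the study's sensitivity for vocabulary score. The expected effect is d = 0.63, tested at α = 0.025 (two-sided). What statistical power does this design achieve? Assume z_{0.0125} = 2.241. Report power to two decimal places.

For two equal groups, power = Φ(d·√(n/2) − z_{α/2}).
d·√(n/2) = 0.63 × √(10/2) = 0.63 × 2.236 = 1.409.
z_β = 1.409 − 2.241 = -0.832.
Power = Φ(-0.832) = 0.203.

power ≈ 0.20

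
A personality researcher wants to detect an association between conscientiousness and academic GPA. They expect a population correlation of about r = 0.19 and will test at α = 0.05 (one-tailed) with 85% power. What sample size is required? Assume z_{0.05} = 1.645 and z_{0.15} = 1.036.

Fisher's z: C = ½·ln((1+r)/(1−r)) = ½·ln(1.4691) = 0.1923.
n = ((z_{α} + z_β)/C)² + 3.
(1.645 + 1.036) / 0.1923 = 2.681 / 0.1923 = 13.942.
n = 13.942² + 3 = 194.37 + 3 = 197.4.
Round up.

n = 198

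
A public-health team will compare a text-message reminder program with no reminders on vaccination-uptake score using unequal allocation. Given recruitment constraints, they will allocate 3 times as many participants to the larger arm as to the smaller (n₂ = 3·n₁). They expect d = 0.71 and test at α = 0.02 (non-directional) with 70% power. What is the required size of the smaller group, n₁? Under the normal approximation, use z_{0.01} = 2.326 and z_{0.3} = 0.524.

With allocation ratio k = n₂/n₁ = 3, Var(x̄₁−x̄₂) = σ²(1/n₁ + 1/(k·n₁)) = σ²·(k+1)/(k·n₁).
So n₁ = (1 + 1/k)·((z_{α/2} + z_β)/d)² = 1.333 × (2.850/0.71)².
n₁ = 1.333 × 16.11 = 21.5.
Round up: n₁ = 22, giving n₂ = 3 × 22 = 66.

n₁ = 22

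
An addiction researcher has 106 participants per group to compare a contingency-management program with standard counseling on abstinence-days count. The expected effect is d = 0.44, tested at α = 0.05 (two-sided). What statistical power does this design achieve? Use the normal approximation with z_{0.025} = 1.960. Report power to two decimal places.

power ≈ 0.89

For two equal groups, power = Φ(d·√(n/2) − z_{α/2}).
d·√(n/2) = 0.44 × √(106/2) = 0.44 × 7.280 = 3.203.
z_β = 3.203 − 1.960 = 1.243.
Power = Φ(1.243) = 0.893.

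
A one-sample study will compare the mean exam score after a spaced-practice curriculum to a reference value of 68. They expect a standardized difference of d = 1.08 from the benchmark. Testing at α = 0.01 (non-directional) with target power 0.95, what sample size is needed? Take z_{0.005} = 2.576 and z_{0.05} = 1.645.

For a one-sample test: n = ((z_{α/2} + z_β) / d)².
z_{α/2} + z_β = 2.576 + 1.645 = 4.221.
n = (4.221 / 1.08)² = 3.908² = 15.28.
Round up.

n = 16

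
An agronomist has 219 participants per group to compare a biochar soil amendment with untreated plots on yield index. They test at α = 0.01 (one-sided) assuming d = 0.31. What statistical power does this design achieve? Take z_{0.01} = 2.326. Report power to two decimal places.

For two equal groups, power = Φ(d·√(n/2) − z_{α}).
d·√(n/2) = 0.31 × √(219/2) = 0.31 × 10.464 = 3.244.
z_β = 3.244 − 2.326 = 0.918.
Power = Φ(0.918) = 0.821.

power ≈ 0.82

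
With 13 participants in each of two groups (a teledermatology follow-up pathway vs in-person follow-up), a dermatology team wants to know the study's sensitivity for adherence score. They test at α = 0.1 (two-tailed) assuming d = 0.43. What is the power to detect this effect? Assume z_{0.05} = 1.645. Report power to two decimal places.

For two equal groups, power = Φ(d·√(n/2) − z_{α/2}).
d·√(n/2) = 0.43 × √(13/2) = 0.43 × 2.550 = 1.096.
z_β = 1.096 − 1.645 = -0.549.
Power = Φ(-0.549) = 0.292.

power ≈ 0.29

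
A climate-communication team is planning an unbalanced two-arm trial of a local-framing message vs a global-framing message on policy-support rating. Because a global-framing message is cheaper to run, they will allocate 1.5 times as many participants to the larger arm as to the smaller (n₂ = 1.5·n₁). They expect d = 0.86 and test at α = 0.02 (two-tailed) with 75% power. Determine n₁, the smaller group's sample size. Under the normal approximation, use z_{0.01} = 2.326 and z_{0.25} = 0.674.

n₁ = 21

With allocation ratio k = n₂/n₁ = 1.5, Var(x̄₁−x̄₂) = σ²(1/n₁ + 1/(k·n₁)) = σ²·(k+1)/(k·n₁).
So n₁ = (1 + 1/k)·((z_{α/2} + z_β)/d)² = 1.667 × (3.000/0.86)².
n₁ = 1.667 × 12.17 = 20.3.
Round up: n₁ = 21, giving n₂ = ⌈1.5 × 21⌉ = ⌈31.5⌉ = 32.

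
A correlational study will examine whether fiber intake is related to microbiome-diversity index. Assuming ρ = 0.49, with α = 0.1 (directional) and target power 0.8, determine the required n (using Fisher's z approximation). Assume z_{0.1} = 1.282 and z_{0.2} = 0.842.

Fisher's z: C = ½·ln((1+r)/(1−r)) = ½·ln(2.9216) = 0.5361.
n = ((z_{α} + z_β)/C)² + 3.
(1.282 + 0.842) / 0.5361 = 2.124 / 0.5361 = 3.962.
n = 3.962² + 3 = 15.70 + 3 = 18.7.
Round up.

n = 19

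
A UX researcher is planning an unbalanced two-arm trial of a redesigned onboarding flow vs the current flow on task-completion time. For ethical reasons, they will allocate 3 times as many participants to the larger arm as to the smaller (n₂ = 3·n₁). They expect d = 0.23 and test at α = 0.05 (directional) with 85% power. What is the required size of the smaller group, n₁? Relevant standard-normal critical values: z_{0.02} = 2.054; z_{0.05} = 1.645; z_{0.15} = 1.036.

With allocation ratio k = n₂/n₁ = 3, Var(x̄₁−x̄₂) = σ²(1/n₁ + 1/(k·n₁)) = σ²·(k+1)/(k·n₁).
So n₁ = (1 + 1/k)·((z_{α} + z_β)/d)² = 1.333 × (2.681/0.23)².
n₁ = 1.333 × 135.87 = 181.2.
Round up: n₁ = 182, giving n₂ = 3 × 182 = 546.

n₁ = 182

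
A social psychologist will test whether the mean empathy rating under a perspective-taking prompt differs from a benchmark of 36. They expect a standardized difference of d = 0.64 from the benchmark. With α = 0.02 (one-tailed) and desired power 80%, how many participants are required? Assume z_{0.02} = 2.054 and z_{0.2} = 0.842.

For a one-sample test: n = ((z_{α} + z_β) / d)².
z_{α} + z_β = 2.054 + 0.842 = 2.896.
n = (2.896 / 0.64)² = 4.525² = 20.48.
Round up.

n = 21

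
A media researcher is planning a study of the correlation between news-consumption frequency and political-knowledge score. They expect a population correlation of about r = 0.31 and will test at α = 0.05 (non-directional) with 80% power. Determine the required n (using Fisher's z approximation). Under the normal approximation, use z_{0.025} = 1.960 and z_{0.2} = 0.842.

n = 80

Fisher's z: C = ½·ln((1+r)/(1−r)) = ½·ln(1.8986) = 0.3205.
n = ((z_{α/2} + z_β)/C)² + 3.
(1.960 + 0.842) / 0.3205 = 2.802 / 0.3205 = 8.743.
n = 8.743² + 3 = 76.43 + 3 = 79.4.
Round up.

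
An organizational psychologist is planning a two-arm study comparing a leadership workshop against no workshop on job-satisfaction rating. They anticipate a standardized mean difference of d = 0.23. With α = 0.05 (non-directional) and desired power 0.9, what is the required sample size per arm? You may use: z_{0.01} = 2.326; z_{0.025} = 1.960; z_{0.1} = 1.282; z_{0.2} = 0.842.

n = 398 per group

For two independent groups with equal n: n = 2·((z_{α/2} + z_β) / d)².
z_{α/2} + z_β = 1.960 + 1.282 = 3.242.
n = 2 × (3.242 / 0.23)² = 2 × 14.096² = 2 × 198.69 = 397.4.
Round up to the next whole participant.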